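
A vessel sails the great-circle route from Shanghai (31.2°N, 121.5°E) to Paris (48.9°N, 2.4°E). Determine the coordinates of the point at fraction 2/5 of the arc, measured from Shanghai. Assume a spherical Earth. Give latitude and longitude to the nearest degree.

≈ (55°N, 88°E)

From cos δ = sin φ₁ sin φ₂ + cos φ₁ cos φ₂ cos Δλ, the central angle is δ ≈ 1.454 rad (83.3°).
Interpolate at f = 2/5 with slerp weights a = sin((1−f)δ)/sin δ ≈ 0.771, b = sin(fδ)/sin δ ≈ 0.553.
p = a·p₁ + b·p₂ ≈ (0.019, 0.578, 0.816); φ = arcsin(p_z) ≈ 54.70°, λ = atan2(p_y, p_x) ≈ 88.15°.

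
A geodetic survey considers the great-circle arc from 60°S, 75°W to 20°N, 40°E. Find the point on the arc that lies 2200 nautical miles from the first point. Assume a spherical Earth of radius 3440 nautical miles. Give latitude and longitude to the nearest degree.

Convert each endpoint to a unit vector on the sphere (x = cos φ cos λ, y = cos φ sin λ, z = sin φ).
The central angle between the endpoints is δ = arccos(p₁·p₂) ≈ 2.088 rad (119.7°). The total great-circle distance is δ·R ≈ 2.088 × 3440 ≈ 7184 nmi, so the target fraction is f = 2200/7184 ≈ 0.306.
Interpolate at f ≈ 0.306 with slerp weights a = sin((1−f)δ)/sin δ ≈ 1.142, b = sin(fδ)/sin δ ≈ 0.687.
p = a·p₁ + b·p₂ ≈ (0.642, -0.137, -0.754); φ = arcsin(p_z) ≈ -48.96°, λ = atan2(p_y, p_x) ≈ -12.03°.

≈ 49°S, 12°W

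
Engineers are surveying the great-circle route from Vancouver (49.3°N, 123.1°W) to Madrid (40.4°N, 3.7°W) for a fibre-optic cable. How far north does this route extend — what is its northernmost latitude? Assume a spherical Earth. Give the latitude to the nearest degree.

The great circle lies in the plane with unit normal n̂ = (p₁ × p₂)/|p₁ × p₂|.
Here n̂_z ≈ +0.447; the vertex latitude is φ_max = arccos|n̂_z| ≈ 63.5°.

≈ 63°N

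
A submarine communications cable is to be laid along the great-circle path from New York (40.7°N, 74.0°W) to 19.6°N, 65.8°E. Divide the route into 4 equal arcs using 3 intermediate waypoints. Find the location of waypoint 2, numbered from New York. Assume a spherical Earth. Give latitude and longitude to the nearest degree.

≈ 58°N, 12°E

The haversine formula gives a central angle δ ≈ 1.904 rad (109.1°) between the endpoints.
Interpolate at f = 2/4 with slerp weights a = sin((1−f)δ)/sin δ ≈ 0.862, b = sin(fδ)/sin δ ≈ 0.862.
p = a·p₁ + b·p₂ ≈ (0.513, 0.112, 0.851); φ = arcsin(p_z) ≈ 58.33°, λ = atan2(p_y, p_x) ≈ 12.37°.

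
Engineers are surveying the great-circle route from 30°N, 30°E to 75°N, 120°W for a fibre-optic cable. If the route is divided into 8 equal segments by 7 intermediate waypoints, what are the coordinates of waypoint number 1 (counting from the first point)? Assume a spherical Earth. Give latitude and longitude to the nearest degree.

≈ 39°N, 28°E

Convert each endpoint to a unit vector on the sphere (x = cos φ cos λ, y = cos φ sin λ, z = sin φ).
The central angle between the endpoints is δ = arccos(p₁·p₂) ≈ 1.278 rad (73.2°).
Interpolate at f = 1/8 with slerp weights a = sin((1−f)δ)/sin δ ≈ 0.939, b = sin(fδ)/sin δ ≈ 0.166.
p = a·p₁ + b·p₂ ≈ (0.683, 0.369, 0.630); φ = arcsin(p_z) ≈ 39.06°, λ = atan2(p_y, p_x) ≈ 28.41°.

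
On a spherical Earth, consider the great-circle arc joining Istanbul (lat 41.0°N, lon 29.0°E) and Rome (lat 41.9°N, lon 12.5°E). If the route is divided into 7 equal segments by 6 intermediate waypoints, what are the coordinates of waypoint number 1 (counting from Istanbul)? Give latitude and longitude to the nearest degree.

≈ lat 41°N, lon 27°E

The haversine formula gives a central angle δ ≈ 0.216 rad (12.4°) between the endpoints.
Interpolate at f = 1/7 with slerp weights a = sin((1−f)δ)/sin δ ≈ 0.859, b = sin(fδ)/sin δ ≈ 0.144.
p = a·p₁ + b·p₂ ≈ (0.672, 0.337, 0.660); φ = arcsin(p_z) ≈ 41.27°, λ = atan2(p_y, p_x) ≈ 26.68°.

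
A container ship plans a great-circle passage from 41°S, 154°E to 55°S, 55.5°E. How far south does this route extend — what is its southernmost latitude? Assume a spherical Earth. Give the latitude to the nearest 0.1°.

The great circle lies in the plane with unit normal n̂ = (p₁ × p₂)/|p₁ × p₂|.
Here n̂_z ≈ -0.486; the vertex latitude is φ_max = arccos|n̂_z| ≈ 60.9°.
Check via Clairaut: cos φ_max = |cos φ₁| · sin C = cos(41.0°)·sin(139.9°) ≈ 0.486, again giving ≈ 60.9°.

≈ 60.9°S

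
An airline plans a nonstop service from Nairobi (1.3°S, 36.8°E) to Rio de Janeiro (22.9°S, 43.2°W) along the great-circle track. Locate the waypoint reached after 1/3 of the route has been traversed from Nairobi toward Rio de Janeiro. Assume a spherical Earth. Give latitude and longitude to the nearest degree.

≈ (11°S, 12°E)

Write both endpoints as unit vectors p₁, p₂ with components (cos φ cos λ, cos φ sin λ, sin φ).
The central angle between the endpoints is δ = arccos(p₁·p₂) ≈ 1.401 rad (80.3°).
Interpolate at f = 1/3 with slerp weights a = sin((1−f)δ)/sin δ ≈ 0.816, b = sin(fδ)/sin δ ≈ 0.457.
p = a·p₁ + b·p₂ ≈ (0.960, 0.200, -0.196); φ = arcsin(p_z) ≈ -11.32°, λ = atan2(p_y, p_x) ≈ 11.80°.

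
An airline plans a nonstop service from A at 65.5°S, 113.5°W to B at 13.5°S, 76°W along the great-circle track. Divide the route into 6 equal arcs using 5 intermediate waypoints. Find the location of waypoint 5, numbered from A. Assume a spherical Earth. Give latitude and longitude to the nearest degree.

≈ 23°S, 79°W

Write both endpoints as unit vectors p₁, p₂ with components (cos φ cos λ, cos φ sin λ, sin φ).
The central angle between the endpoints is δ = arccos(p₁·p₂) ≈ 1.009 rad (57.8°).
Interpolate at f = 5/6 with slerp weights a = sin((1−f)δ)/sin δ ≈ 0.198, b = sin(fδ)/sin δ ≈ 0.881.
p = a·p₁ + b·p₂ ≈ (0.174, -0.906, -0.386); φ = arcsin(p_z) ≈ -22.68°, λ = atan2(p_y, p_x) ≈ -79.10°.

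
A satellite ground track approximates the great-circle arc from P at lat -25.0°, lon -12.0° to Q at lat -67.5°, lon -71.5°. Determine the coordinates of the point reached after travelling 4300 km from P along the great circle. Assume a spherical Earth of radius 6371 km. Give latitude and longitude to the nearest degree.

≈ lat -58°, lon -40°

Write both endpoints as unit vectors p₁, p₂ with components (cos φ cos λ, cos φ sin λ, sin φ).
The central angle between the endpoints is δ = arccos(p₁·p₂) ≈ 0.969 rad (55.5°). The total great-circle distance is δ·R ≈ 0.969 × 6371 ≈ 6171 km, so the target fraction is f = 4300/6171 ≈ 0.697.
Interpolate at f ≈ 0.697 with slerp weights a = sin((1−f)δ)/sin δ ≈ 0.351, b = sin(fδ)/sin δ ≈ 0.758.
p = a·p₁ + b·p₂ ≈ (0.403, -0.341, -0.849); φ = arcsin(p_z) ≈ -58.10°, λ = atan2(p_y, p_x) ≈ -40.24°.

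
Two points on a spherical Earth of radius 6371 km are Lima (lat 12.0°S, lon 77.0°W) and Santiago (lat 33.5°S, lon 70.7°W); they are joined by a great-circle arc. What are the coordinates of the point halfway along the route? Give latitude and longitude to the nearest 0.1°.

≈ lat 22.8°S, lon 74.1°W

Write both endpoints as unit vectors p₁, p₂ with components (cos φ cos λ, cos φ sin λ, sin φ).
The central angle between the endpoints is δ = arccos(p₁·p₂) ≈ 0.388 rad (22.3°).
Interpolate at f = 1/2 with slerp weights a = sin((1−f)δ)/sin δ ≈ 0.510, b = sin(fδ)/sin δ ≈ 0.510.
p = a·p₁ + b·p₂ ≈ (0.253, -0.887, -0.387); φ = arcsin(p_z) ≈ -22.78°, λ = atan2(p_y, p_x) ≈ -74.10°.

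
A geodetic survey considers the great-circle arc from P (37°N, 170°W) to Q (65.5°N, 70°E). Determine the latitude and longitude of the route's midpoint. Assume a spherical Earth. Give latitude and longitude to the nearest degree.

The haversine formula gives a central angle δ ≈ 1.179 rad (67.5°) between the endpoints.
Interpolate at f = 1/2 with slerp weights a = sin((1−f)δ)/sin δ ≈ 0.601, b = sin(fδ)/sin δ ≈ 0.601.
p = a·p₁ + b·p₂ ≈ (-0.388, 0.151, 0.909); φ = arcsin(p_z) ≈ 65.41°, λ = atan2(p_y, p_x) ≈ 158.73°.

≈ (65°N, 159°E)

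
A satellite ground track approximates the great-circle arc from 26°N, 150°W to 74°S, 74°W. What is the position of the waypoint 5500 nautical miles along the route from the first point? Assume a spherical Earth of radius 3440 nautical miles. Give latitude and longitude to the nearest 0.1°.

≈ 60.8°S, 114.0°W

Write both endpoints as unit vectors p₁, p₂ with components (cos φ cos λ, cos φ sin λ, sin φ).
The central angle between the endpoints is δ = arccos(p₁·p₂) ≈ 1.941 rad (111.2°). The total great-circle distance is δ·R ≈ 1.941 × 3440 ≈ 6676 nmi, so the target fraction is f = 5500/6676 ≈ 0.824.
Interpolate at f ≈ 0.824 with slerp weights a = sin((1−f)δ)/sin δ ≈ 0.359, b = sin(fδ)/sin δ ≈ 1.072.
p = a·p₁ + b·p₂ ≈ (-0.198, -0.446, -0.873); φ = arcsin(p_z) ≈ -60.81°, λ = atan2(p_y, p_x) ≈ -114.00°.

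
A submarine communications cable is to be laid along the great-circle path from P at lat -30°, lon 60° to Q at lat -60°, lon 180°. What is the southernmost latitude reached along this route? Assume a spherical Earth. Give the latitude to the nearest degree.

The great circle lies in the plane with unit normal n̂ = (p₁ × p₂)/|p₁ × p₂|.
Here n̂_z ≈ +0.384; the vertex latitude is φ_max = arccos|n̂_z| ≈ 67.4°.
Check via Clairaut: cos φ_max = |cos φ₁| · sin C = cos(30.0°)·sin(153.7°) ≈ 0.384, again giving ≈ 67.4°.

≈ -67°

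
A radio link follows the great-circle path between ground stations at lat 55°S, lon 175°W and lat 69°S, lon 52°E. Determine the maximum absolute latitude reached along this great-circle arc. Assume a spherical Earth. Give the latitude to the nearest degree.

≈ 79°S

The great circle lies in the plane with unit normal n̂ = (p₁ × p₂)/|p₁ × p₂|.
Here n̂_z ≈ -0.192; the vertex latitude is φ_max = arccos|n̂_z| ≈ 78.9°.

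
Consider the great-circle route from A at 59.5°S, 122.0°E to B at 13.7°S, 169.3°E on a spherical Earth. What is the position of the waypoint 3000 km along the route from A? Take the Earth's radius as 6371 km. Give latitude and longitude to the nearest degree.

Convert each endpoint to a unit vector on the sphere (x = cos φ cos λ, y = cos φ sin λ, z = sin φ).
The central angle between the endpoints is δ = arccos(p₁·p₂) ≈ 1.002 rad (57.4°). The total great-circle distance is δ·R ≈ 1.002 × 6371 ≈ 6385 km, so the target fraction is f = 3000/6385 ≈ 0.470.
Interpolate at f ≈ 0.470 with slerp weights a = sin((1−f)δ)/sin δ ≈ 0.601, b = sin(fδ)/sin δ ≈ 0.538.
p = a·p₁ + b·p₂ ≈ (-0.676, 0.356, -0.646); φ = arcsin(p_z) ≈ -40.21°, λ = atan2(p_y, p_x) ≈ 152.22°.

≈ 40°S, 152°E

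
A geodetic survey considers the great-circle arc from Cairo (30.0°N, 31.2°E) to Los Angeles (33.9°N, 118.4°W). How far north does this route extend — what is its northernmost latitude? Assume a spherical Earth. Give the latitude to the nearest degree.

The great circle lies in the plane with unit normal n̂ = (p₁ × p₂)/|p₁ × p₂|.
Here n̂_z ≈ -0.387; the vertex latitude is φ_max = arccos|n̂_z| ≈ 67.2°.
Check via Clairaut: cos φ_max = |cos φ₁| · sin C = cos(30.0°)·sin(26.5°) ≈ 0.387, again giving ≈ 67.2°.

≈ 67°N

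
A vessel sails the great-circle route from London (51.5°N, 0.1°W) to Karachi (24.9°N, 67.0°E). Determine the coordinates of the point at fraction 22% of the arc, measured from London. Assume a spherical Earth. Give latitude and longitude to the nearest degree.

Convert each endpoint to a unit vector on the sphere (x = cos φ cos λ, y = cos φ sin λ, z = sin φ).
The central angle between the endpoints is δ = arccos(p₁·p₂) ≈ 0.989 rad (56.7°).
Interpolate at f = 0.22 with slerp weights a = sin((1−f)δ)/sin δ ≈ 0.834, b = sin(fδ)/sin δ ≈ 0.258.
p = a·p₁ + b·p₂ ≈ (0.611, 0.215, 0.762); φ = arcsin(p_z) ≈ 49.63°, λ = atan2(p_y, p_x) ≈ 19.37°.

≈ 50°N, 19°E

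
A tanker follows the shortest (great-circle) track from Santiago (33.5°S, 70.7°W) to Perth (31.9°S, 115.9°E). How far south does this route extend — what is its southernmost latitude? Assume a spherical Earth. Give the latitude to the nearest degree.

The great circle lies in the plane with unit normal n̂ = (p₁ × p₂)/|p₁ × p₂|.
Here n̂_z ≈ -0.089; the vertex latitude is φ_max = arccos|n̂_z| ≈ 84.9°.
Check via Clairaut: cos φ_max = |cos φ₁| · sin C = cos(33.5°)·sin(173.9°) ≈ 0.089, again giving ≈ 84.9°.

≈ 85°S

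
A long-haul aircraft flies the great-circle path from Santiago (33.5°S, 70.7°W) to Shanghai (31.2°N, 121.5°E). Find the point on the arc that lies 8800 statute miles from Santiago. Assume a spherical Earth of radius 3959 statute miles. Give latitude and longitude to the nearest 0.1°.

≈ 13.2°N, 163.0°E

From cos δ = sin φ₁ sin φ₂ + cos φ₁ cos φ₂ cos Δλ, the central angle is δ ≈ 2.957 rad (169.4°). The total great-circle distance is δ·R ≈ 2.957 × 3959 ≈ 11708 mi, so the target fraction is f = 8800/11708 ≈ 0.752.
Interpolate at f ≈ 0.752 with slerp weights a = sin((1−f)δ)/sin δ ≈ 3.660, b = sin(fδ)/sin δ ≈ 4.340.
p = a·p₁ + b·p₂ ≈ (-0.931, 0.285, 0.228); φ = arcsin(p_z) ≈ 13.19°, λ = atan2(p_y, p_x) ≈ 162.99°.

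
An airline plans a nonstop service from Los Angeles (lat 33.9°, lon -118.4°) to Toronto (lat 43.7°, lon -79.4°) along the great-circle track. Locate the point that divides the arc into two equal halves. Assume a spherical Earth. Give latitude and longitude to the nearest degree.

≈ lat 40°, lon -100°

Write both endpoints as unit vectors p₁, p₂ with components (cos φ cos λ, cos φ sin λ, sin φ).
The central angle between the endpoints is δ = arccos(p₁·p₂) ≈ 0.552 rad (31.6°).
Interpolate at f = 1/2 with slerp weights a = sin((1−f)δ)/sin δ ≈ 0.520, b = sin(fδ)/sin δ ≈ 0.520.
p = a·p₁ + b·p₂ ≈ (-0.136, -0.749, 0.649); φ = arcsin(p_z) ≈ 40.45°, λ = atan2(p_y, p_x) ≈ -100.30°.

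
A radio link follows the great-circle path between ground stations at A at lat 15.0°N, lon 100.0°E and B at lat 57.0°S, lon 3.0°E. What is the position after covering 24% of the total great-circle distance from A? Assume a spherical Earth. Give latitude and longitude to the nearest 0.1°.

≈ lat 6.3°S, lon 85.9°E

The haversine formula gives a central angle δ ≈ 1.856 rad (106.3°) between the endpoints.
Interpolate at f = 0.24 with slerp weights a = sin((1−f)δ)/sin δ ≈ 1.029, b = sin(fδ)/sin δ ≈ 0.449.
p = a·p₁ + b·p₂ ≈ (0.072, 0.991, -0.110); φ = arcsin(p_z) ≈ -6.33°, λ = atan2(p_y, p_x) ≈ 85.87°.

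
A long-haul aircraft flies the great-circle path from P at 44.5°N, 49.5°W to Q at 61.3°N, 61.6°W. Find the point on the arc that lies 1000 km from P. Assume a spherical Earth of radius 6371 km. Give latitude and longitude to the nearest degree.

≈ 53°N, 54°W

Write both endpoints as unit vectors p₁, p₂ with components (cos φ cos λ, cos φ sin λ, sin φ).
The central angle between the endpoints is δ = arccos(p₁·p₂) ≈ 0.318 rad (18.2°). The total great-circle distance is δ·R ≈ 0.318 × 6371 ≈ 2029 km, so the target fraction is f = 1000/2029 ≈ 0.493.
Interpolate at f ≈ 0.493 with slerp weights a = sin((1−f)δ)/sin δ ≈ 0.514, b = sin(fδ)/sin δ ≈ 0.499.
p = a·p₁ + b·p₂ ≈ (0.352, -0.489, 0.798); φ = arcsin(p_z) ≈ 52.93°, λ = atan2(p_y, p_x) ≈ -54.28°.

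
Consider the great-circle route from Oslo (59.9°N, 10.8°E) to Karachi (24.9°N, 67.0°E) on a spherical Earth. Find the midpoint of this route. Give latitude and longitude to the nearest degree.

Convert each endpoint to a unit vector on the sphere (x = cos φ cos λ, y = cos φ sin λ, z = sin φ).
The central angle between the endpoints is δ = arccos(p₁·p₂) ≈ 0.905 rad (51.9°).
Interpolate at f = 1/2 with slerp weights a = sin((1−f)δ)/sin δ ≈ 0.556, b = sin(fδ)/sin δ ≈ 0.556.
p = a·p₁ + b·p₂ ≈ (0.471, 0.516, 0.715); φ = arcsin(p_z) ≈ 45.65°, λ = atan2(p_y, p_x) ≈ 47.64°.

≈ 46°N, 48°E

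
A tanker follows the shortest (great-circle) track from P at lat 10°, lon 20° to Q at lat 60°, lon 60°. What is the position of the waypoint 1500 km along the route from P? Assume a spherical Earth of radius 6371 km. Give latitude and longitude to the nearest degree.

From cos δ = sin φ₁ sin φ₂ + cos φ₁ cos φ₂ cos Δλ, the central angle is δ ≈ 1.015 rad (58.2°). The total great-circle distance is δ·R ≈ 1.015 × 6371 ≈ 6467 km, so the target fraction is f = 1500/6467 ≈ 0.232.
Interpolate at f ≈ 0.232 with slerp weights a = sin((1−f)δ)/sin δ ≈ 0.828, b = sin(fδ)/sin δ ≈ 0.275.
p = a·p₁ + b·p₂ ≈ (0.834, 0.398, 0.382); φ = arcsin(p_z) ≈ 22.43°, λ = atan2(p_y, p_x) ≈ 25.48°.

≈ lat 22°, lon 25°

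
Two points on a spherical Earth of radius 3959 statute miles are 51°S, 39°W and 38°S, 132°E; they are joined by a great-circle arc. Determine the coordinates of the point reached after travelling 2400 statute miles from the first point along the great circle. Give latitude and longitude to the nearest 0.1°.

≈ 84.0°S, 3.1°E

Convert each endpoint to a unit vector on the sphere (x = cos φ cos λ, y = cos φ sin λ, z = sin φ).
The central angle between the endpoints is δ = arccos(p₁·p₂) ≈ 1.582 rad (90.7°). The total great-circle distance is δ·R ≈ 1.582 × 3959 ≈ 6264 mi, so the target fraction is f = 2400/6264 ≈ 0.383.
Interpolate at f ≈ 0.383 with slerp weights a = sin((1−f)δ)/sin δ ≈ 0.828, b = sin(fδ)/sin δ ≈ 0.570.
p = a·p₁ + b·p₂ ≈ (0.105, 0.006, -0.994); φ = arcsin(p_z) ≈ -83.98°, λ = atan2(p_y, p_x) ≈ 3.09°.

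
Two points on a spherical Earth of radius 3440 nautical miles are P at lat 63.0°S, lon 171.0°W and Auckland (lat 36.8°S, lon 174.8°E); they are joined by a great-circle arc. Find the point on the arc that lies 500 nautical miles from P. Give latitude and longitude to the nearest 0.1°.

≈ lat 55.3°S, lon 177.2°W

Convert each endpoint to a unit vector on the sphere (x = cos φ cos λ, y = cos φ sin λ, z = sin φ).
The central angle between the endpoints is δ = arccos(p₁·p₂) ≈ 0.482 rad (27.6°). The total great-circle distance is δ·R ≈ 0.482 × 3440 ≈ 1657 nmi, so the target fraction is f = 500/1657 ≈ 0.302.
Interpolate at f ≈ 0.302 with slerp weights a = sin((1−f)δ)/sin δ ≈ 0.712, b = sin(fδ)/sin δ ≈ 0.313.
p = a·p₁ + b·p₂ ≈ (-0.569, -0.028, -0.822); φ = arcsin(p_z) ≈ -55.29°, λ = atan2(p_y, p_x) ≈ -177.19°.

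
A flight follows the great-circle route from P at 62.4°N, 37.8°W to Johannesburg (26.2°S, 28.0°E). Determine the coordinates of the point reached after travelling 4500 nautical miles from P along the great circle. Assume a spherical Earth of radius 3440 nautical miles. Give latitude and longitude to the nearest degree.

≈ 1°S, 16°E

The haversine formula gives a central angle δ ≈ 1.793 rad (102.8°) between the endpoints. The total great-circle distance is δ·R ≈ 1.793 × 3440 ≈ 6170 nmi, so the target fraction is f = 4500/6170 ≈ 0.729.
Interpolate at f ≈ 0.729 with slerp weights a = sin((1−f)δ)/sin δ ≈ 0.478, b = sin(fδ)/sin δ ≈ 0.990.
p = a·p₁ + b·p₂ ≈ (0.960, 0.281, -0.013); φ = arcsin(p_z) ≈ -0.76°, λ = atan2(p_y, p_x) ≈ 16.34°.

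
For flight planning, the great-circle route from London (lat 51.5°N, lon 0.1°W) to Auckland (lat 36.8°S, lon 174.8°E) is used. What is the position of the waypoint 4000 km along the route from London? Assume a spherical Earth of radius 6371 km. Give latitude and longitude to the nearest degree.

Convert each endpoint to a unit vector on the sphere (x = cos φ cos λ, y = cos φ sin λ, z = sin φ).
The central angle between the endpoints is δ = arccos(p₁·p₂) ≈ 2.877 rad (164.9°). The total great-circle distance is δ·R ≈ 2.877 × 6371 ≈ 18332 km, so the target fraction is f = 4000/18332 ≈ 0.218.
Interpolate at f ≈ 0.218 with slerp weights a = sin((1−f)δ)/sin δ ≈ 2.980, b = sin(fδ)/sin δ ≈ 2.249.
p = a·p₁ + b·p₂ ≈ (0.062, 0.160, 0.985); φ = arcsin(p_z) ≈ 80.12°, λ = atan2(p_y, p_x) ≈ 68.89°.

≈ lat 80°N, lon 69°E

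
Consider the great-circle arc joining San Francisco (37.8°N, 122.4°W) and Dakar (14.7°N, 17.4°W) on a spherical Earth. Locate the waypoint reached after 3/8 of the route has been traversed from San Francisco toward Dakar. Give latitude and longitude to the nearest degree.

≈ (42°N, 77°W)

Convert each endpoint to a unit vector on the sphere (x = cos φ cos λ, y = cos φ sin λ, z = sin φ).
The central angle between the endpoints is δ = arccos(p₁·p₂) ≈ 1.613 rad (92.4°).
Interpolate at f = 3/8 with slerp weights a = sin((1−f)δ)/sin δ ≈ 0.847, b = sin(fδ)/sin δ ≈ 0.569.
p = a·p₁ + b·p₂ ≈ (0.167, -0.729, 0.663); φ = arcsin(p_z) ≈ 41.55°, λ = atan2(p_y, p_x) ≈ -77.11°.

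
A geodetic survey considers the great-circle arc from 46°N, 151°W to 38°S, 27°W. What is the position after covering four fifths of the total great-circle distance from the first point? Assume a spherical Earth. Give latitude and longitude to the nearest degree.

The haversine formula gives a central angle δ ≈ 2.417 rad (138.5°) between the endpoints.
Interpolate at f = 4/5 with slerp weights a = sin((1−f)δ)/sin δ ≈ 0.702, b = sin(fδ)/sin δ ≈ 1.411.
p = a·p₁ + b·p₂ ≈ (0.564, -0.741, -0.364); φ = arcsin(p_z) ≈ -21.34°, λ = atan2(p_y, p_x) ≈ -52.71°.

≈ 21°S, 53°W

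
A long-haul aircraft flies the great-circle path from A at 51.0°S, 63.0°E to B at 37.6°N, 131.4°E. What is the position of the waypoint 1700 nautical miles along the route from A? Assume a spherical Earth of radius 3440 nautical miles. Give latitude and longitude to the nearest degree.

Convert each endpoint to a unit vector on the sphere (x = cos φ cos λ, y = cos φ sin λ, z = sin φ).
The central angle between the endpoints is δ = arccos(p₁·p₂) ≈ 1.866 rad (106.9°). The total great-circle distance is δ·R ≈ 1.866 × 3440 ≈ 6418 nmi, so the target fraction is f = 1700/6418 ≈ 0.265.
Interpolate at f ≈ 0.265 with slerp weights a = sin((1−f)δ)/sin δ ≈ 1.024, b = sin(fδ)/sin δ ≈ 0.496.
p = a·p₁ + b·p₂ ≈ (0.033, 0.869, -0.494); φ = arcsin(p_z) ≈ -29.58°, λ = atan2(p_y, p_x) ≈ 87.83°.

≈ 30°S, 88°E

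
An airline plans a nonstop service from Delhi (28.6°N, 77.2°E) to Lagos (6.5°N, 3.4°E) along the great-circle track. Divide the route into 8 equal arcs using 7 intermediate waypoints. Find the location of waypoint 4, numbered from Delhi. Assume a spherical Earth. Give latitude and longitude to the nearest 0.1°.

≈ (21.6°N, 37.6°E)

The haversine formula gives a central angle δ ≈ 1.269 rad (72.7°) between the endpoints.
Interpolate at f = 4/8 with slerp weights a = sin((1−f)δ)/sin δ ≈ 0.621, b = sin(fδ)/sin δ ≈ 0.621.
p = a·p₁ + b·p₂ ≈ (0.736, 0.568, 0.367); φ = arcsin(p_z) ≈ 21.56°, λ = atan2(p_y, p_x) ≈ 37.65°.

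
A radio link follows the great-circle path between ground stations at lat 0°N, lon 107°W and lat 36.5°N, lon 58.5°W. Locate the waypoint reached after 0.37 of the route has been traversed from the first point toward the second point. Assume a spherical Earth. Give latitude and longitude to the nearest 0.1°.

≈ lat 14.9°N, lon 91.4°W

From cos δ = sin φ₁ sin φ₂ + cos φ₁ cos φ₂ cos Δλ, the central angle is δ ≈ 1.009 rad (57.8°).
Interpolate at f = 0.37 with slerp weights a = sin((1−f)δ)/sin δ ≈ 0.702, b = sin(fδ)/sin δ ≈ 0.431.
p = a·p₁ + b·p₂ ≈ (-0.024, -0.966, 0.256); φ = arcsin(p_z) ≈ 14.85°, λ = atan2(p_y, p_x) ≈ -91.43°.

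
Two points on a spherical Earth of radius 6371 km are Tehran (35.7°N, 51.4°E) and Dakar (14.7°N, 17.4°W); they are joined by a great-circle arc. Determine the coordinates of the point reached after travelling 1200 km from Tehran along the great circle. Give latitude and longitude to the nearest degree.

Write both endpoints as unit vectors p₁, p₂ with components (cos φ cos λ, cos φ sin λ, sin φ).
The central angle between the endpoints is δ = arccos(p₁·p₂) ≈ 1.124 rad (64.4°). The total great-circle distance is δ·R ≈ 1.124 × 6371 ≈ 7161 km, so the target fraction is f = 1200/7161 ≈ 0.168.
Interpolate at f ≈ 0.168 with slerp weights a = sin((1−f)δ)/sin δ ≈ 0.893, b = sin(fδ)/sin δ ≈ 0.208.
p = a·p₁ + b·p₂ ≈ (0.644, 0.506, 0.574); φ = arcsin(p_z) ≈ 35.00°, λ = atan2(p_y, p_x) ≈ 38.19°.

≈ 35°N, 38°E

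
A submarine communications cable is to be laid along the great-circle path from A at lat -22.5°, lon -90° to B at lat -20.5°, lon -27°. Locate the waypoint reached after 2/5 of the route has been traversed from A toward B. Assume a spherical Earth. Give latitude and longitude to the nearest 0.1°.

≈ lat -24.9°, lon -64.7°

Write both endpoints as unit vectors p₁, p₂ with components (cos φ cos λ, cos φ sin λ, sin φ).
The central angle between the endpoints is δ = arccos(p₁·p₂) ≈ 1.016 rad (58.2°).
Interpolate at f = 2/5 with slerp weights a = sin((1−f)δ)/sin δ ≈ 0.674, b = sin(fδ)/sin δ ≈ 0.465.
p = a·p₁ + b·p₂ ≈ (0.388, -0.820, -0.421); φ = arcsin(p_z) ≈ -24.87°, λ = atan2(p_y, p_x) ≈ -64.67°.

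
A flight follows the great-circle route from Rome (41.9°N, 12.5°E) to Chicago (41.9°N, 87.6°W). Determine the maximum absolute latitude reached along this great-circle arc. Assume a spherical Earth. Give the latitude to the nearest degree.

≈ 54°N

The great circle lies in the plane with unit normal n̂ = (p₁ × p₂)/|p₁ × p₂|.
Here n̂_z ≈ -0.582; the vertex latitude is φ_max = arccos|n̂_z| ≈ 54.4°.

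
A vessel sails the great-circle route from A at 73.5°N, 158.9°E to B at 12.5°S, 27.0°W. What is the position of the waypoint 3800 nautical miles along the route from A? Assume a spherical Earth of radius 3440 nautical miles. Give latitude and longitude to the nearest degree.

Write both endpoints as unit vectors p₁, p₂ with components (cos φ cos λ, cos φ sin λ, sin φ).
The central angle between the endpoints is δ = arccos(p₁·p₂) ≈ 2.075 rad (118.9°). The total great-circle distance is δ·R ≈ 2.075 × 3440 ≈ 7139 nmi, so the target fraction is f = 3800/7139 ≈ 0.532.
Interpolate at f ≈ 0.532 with slerp weights a = sin((1−f)δ)/sin δ ≈ 0.943, b = sin(fδ)/sin δ ≈ 1.020.
p = a·p₁ + b·p₂ ≈ (0.638, -0.356, 0.683); φ = arcsin(p_z) ≈ 43.08°, λ = atan2(p_y, p_x) ≈ -29.16°.

≈ 43°N, 29°W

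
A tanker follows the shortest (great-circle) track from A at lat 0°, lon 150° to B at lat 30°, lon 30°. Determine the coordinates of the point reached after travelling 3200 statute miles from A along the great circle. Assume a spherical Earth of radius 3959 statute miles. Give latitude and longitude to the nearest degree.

≈ lat 24°, lon 109°

Write both endpoints as unit vectors p₁, p₂ with components (cos φ cos λ, cos φ sin λ, sin φ).
The central angle between the endpoints is δ = arccos(p₁·p₂) ≈ 2.019 rad (115.7°). The total great-circle distance is δ·R ≈ 2.019 × 3959 ≈ 7992 mi, so the target fraction is f = 3200/7992 ≈ 0.400.
Interpolate at f ≈ 0.400 with slerp weights a = sin((1−f)δ)/sin δ ≈ 1.038, b = sin(fδ)/sin δ ≈ 0.802.
p = a·p₁ + b·p₂ ≈ (-0.297, 0.866, 0.401); φ = arcsin(p_z) ≈ 23.65°, λ = atan2(p_y, p_x) ≈ 108.94°.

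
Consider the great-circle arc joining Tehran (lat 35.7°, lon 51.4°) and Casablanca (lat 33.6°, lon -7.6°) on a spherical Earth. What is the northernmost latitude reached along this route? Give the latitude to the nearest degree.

The great circle lies in the plane with unit normal n̂ = (p₁ × p₂)/|p₁ × p₂|.
Here n̂_z ≈ -0.782; the vertex latitude is φ_max = arccos|n̂_z| ≈ 38.5°.
Check via Clairaut: cos φ_max = |cos φ₁| · sin C = cos(35.7°)·sin(74.4°) ≈ 0.782, again giving ≈ 38.5°.

≈ 39°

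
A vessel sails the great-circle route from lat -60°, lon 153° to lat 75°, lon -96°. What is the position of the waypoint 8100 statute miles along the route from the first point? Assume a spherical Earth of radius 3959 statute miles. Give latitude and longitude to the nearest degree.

The haversine formula gives a central angle δ ≈ 2.653 rad (152.0°) between the endpoints. The total great-circle distance is δ·R ≈ 2.653 × 3959 ≈ 10502 mi, so the target fraction is f = 8100/10502 ≈ 0.771.
Interpolate at f ≈ 0.771 with slerp weights a = sin((1−f)δ)/sin δ ≈ 1.214, b = sin(fδ)/sin δ ≈ 1.894.
p = a·p₁ + b·p₂ ≈ (-0.592, -0.212, 0.777); φ = arcsin(p_z) ≈ 51.03°, λ = atan2(p_y, p_x) ≈ -160.32°.

≈ lat 51°, lon -160°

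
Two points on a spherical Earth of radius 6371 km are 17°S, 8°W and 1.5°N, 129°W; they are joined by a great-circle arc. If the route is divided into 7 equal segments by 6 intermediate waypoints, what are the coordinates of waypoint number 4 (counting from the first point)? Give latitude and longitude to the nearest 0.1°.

Write both endpoints as unit vectors p₁, p₂ with components (cos φ cos λ, cos φ sin λ, sin φ).
The central angle between the endpoints is δ = arccos(p₁·p₂) ≈ 2.094 rad (120.0°).
Interpolate at f = 4/7 with slerp weights a = sin((1−f)δ)/sin δ ≈ 0.903, b = sin(fδ)/sin δ ≈ 1.075.
p = a·p₁ + b·p₂ ≈ (0.179, -0.955, -0.236); φ = arcsin(p_z) ≈ -13.64°, λ = atan2(p_y, p_x) ≈ -79.40°.

≈ 13.6°S, 79.4°W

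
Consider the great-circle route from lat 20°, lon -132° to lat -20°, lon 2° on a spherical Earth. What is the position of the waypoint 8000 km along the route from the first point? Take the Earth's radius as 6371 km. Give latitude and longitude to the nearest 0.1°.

≈ lat -1.3°, lon -61.8°

Convert each endpoint to a unit vector on the sphere (x = cos φ cos λ, y = cos φ sin λ, z = sin φ).
The central angle between the endpoints is δ = arccos(p₁·p₂) ≈ 2.390 rad (136.9°). The total great-circle distance is δ·R ≈ 2.390 × 6371 ≈ 15225 km, so the target fraction is f = 8000/15225 ≈ 0.525.
Interpolate at f ≈ 0.525 with slerp weights a = sin((1−f)δ)/sin δ ≈ 1.327, b = sin(fδ)/sin δ ≈ 1.392.
p = a·p₁ + b·p₂ ≈ (0.473, -0.881, -0.022); φ = arcsin(p_z) ≈ -1.28°, λ = atan2(p_y, p_x) ≈ -61.76°.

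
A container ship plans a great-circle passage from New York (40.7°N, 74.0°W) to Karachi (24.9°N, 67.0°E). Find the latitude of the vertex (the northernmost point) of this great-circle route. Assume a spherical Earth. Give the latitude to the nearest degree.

≈ 63°N

The great circle lies in the plane with unit normal n̂ = (p₁ × p₂)/|p₁ × p₂|.
Here n̂_z ≈ +0.448; the vertex latitude is φ_max = arccos|n̂_z| ≈ 63.4°.
Check via Clairaut: cos φ_max = |cos φ₁| · sin C = cos(40.7°)·sin(36.2°) ≈ 0.448, again giving ≈ 63.4°.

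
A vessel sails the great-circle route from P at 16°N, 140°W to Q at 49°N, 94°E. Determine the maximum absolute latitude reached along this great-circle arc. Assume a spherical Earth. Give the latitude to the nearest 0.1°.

≈ 58.9°N

The great circle lies in the plane with unit normal n̂ = (p₁ × p₂)/|p₁ × p₂|.
Here n̂_z ≈ -0.517; the vertex latitude is φ_max = arccos|n̂_z| ≈ 58.9°.
Check via Clairaut: cos φ_max = |cos φ₁| · sin C = cos(16.0°)·sin(32.5°) ≈ 0.517, again giving ≈ 58.9°.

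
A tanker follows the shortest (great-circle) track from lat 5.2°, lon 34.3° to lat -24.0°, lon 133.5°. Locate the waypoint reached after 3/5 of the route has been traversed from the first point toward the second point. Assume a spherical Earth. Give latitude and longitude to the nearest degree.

≈ lat -17°, lon 91°

Write both endpoints as unit vectors p₁, p₂ with components (cos φ cos λ, cos φ sin λ, sin φ).
The central angle between the endpoints is δ = arccos(p₁·p₂) ≈ 1.754 rad (100.5°).
Interpolate at f = 3/5 with slerp weights a = sin((1−f)δ)/sin δ ≈ 0.656, b = sin(fδ)/sin δ ≈ 0.883.
p = a·p₁ + b·p₂ ≈ (-0.015, 0.954, -0.300); φ = arcsin(p_z) ≈ -17.45°, λ = atan2(p_y, p_x) ≈ 90.93°.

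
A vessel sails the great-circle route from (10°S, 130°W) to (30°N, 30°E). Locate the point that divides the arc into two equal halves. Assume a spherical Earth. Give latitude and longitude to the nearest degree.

≈ (44°N, 70°W)

Write both endpoints as unit vectors p₁, p₂ with components (cos φ cos λ, cos φ sin λ, sin φ).
The central angle between the endpoints is δ = arccos(p₁·p₂) ≈ 2.664 rad (152.7°).
Interpolate at f = 1/2 with slerp weights a = sin((1−f)δ)/sin δ ≈ 2.115, b = sin(fδ)/sin δ ≈ 2.115.
p = a·p₁ + b·p₂ ≈ (0.247, -0.680, 0.690); φ = arcsin(p_z) ≈ 43.66°, λ = atan2(p_y, p_x) ≈ -70.00°.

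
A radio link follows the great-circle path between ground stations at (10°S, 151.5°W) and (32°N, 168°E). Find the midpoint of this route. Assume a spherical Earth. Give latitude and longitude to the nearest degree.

≈ (12°N, 170°W)

Convert each endpoint to a unit vector on the sphere (x = cos φ cos λ, y = cos φ sin λ, z = sin φ).
The central angle between the endpoints is δ = arccos(p₁·p₂) ≈ 0.997 rad (57.1°).
Interpolate at f = 1/2 with slerp weights a = sin((1−f)δ)/sin δ ≈ 0.569, b = sin(fδ)/sin δ ≈ 0.569.
p = a·p₁ + b·p₂ ≈ (-0.965, -0.167, 0.203); φ = arcsin(p_z) ≈ 11.70°, λ = atan2(p_y, p_x) ≈ -170.17°.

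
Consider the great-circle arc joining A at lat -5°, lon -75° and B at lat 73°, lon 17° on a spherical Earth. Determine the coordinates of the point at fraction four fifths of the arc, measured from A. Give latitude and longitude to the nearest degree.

≈ lat 65°, lon -33°

The haversine formula gives a central angle δ ≈ 1.664 rad (95.4°) between the endpoints.
Interpolate at f = 4/5 with slerp weights a = sin((1−f)δ)/sin δ ≈ 0.328, b = sin(fδ)/sin δ ≈ 0.976.
p = a·p₁ + b·p₂ ≈ (0.357, -0.232, 0.905); φ = arcsin(p_z) ≈ 64.76°, λ = atan2(p_y, p_x) ≈ -33.03°.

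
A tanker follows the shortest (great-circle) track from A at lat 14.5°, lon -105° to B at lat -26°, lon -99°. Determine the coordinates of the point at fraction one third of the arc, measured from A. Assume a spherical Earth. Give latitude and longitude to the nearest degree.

Convert each endpoint to a unit vector on the sphere (x = cos φ cos λ, y = cos φ sin λ, z = sin φ).
The central angle between the endpoints is δ = arccos(p₁·p₂) ≈ 0.714 rad (40.9°).
Interpolate at f = 1/3 with slerp weights a = sin((1−f)δ)/sin δ ≈ 0.700, b = sin(fδ)/sin δ ≈ 0.360.
p = a·p₁ + b·p₂ ≈ (-0.226, -0.974, 0.017); φ = arcsin(p_z) ≈ 1.00°, λ = atan2(p_y, p_x) ≈ -103.06°.

≈ lat 1°, lon -103°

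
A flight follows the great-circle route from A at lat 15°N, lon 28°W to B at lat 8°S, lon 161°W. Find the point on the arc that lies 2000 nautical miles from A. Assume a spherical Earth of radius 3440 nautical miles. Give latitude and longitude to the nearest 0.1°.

Convert each endpoint to a unit vector on the sphere (x = cos φ cos λ, y = cos φ sin λ, z = sin φ).
The central angle between the endpoints is δ = arccos(p₁·p₂) ≈ 2.330 rad (133.5°). The total great-circle distance is δ·R ≈ 2.330 × 3440 ≈ 8015 nmi, so the target fraction is f = 2000/8015 ≈ 0.250.
Interpolate at f ≈ 0.250 with slerp weights a = sin((1−f)δ)/sin δ ≈ 1.357, b = sin(fδ)/sin δ ≈ 0.757.
p = a·p₁ + b·p₂ ≈ (0.448, -0.859, 0.246); φ = arcsin(p_z) ≈ 14.23°, λ = atan2(p_y, p_x) ≈ -62.45°.

≈ lat 14.2°N, lon 62.5°W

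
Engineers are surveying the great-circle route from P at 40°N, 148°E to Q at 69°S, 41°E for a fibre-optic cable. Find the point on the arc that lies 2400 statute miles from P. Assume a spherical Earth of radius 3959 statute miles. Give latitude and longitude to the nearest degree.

≈ 8°N, 132°E

The haversine formula gives a central angle δ ≈ 2.319 rad (132.9°) between the endpoints. The total great-circle distance is δ·R ≈ 2.319 × 3959 ≈ 9181 mi, so the target fraction is f = 2400/9181 ≈ 0.261.
Interpolate at f ≈ 0.261 with slerp weights a = sin((1−f)δ)/sin δ ≈ 1.351, b = sin(fδ)/sin δ ≈ 0.777.
p = a·p₁ + b·p₂ ≈ (-0.667, 0.731, 0.142); φ = arcsin(p_z) ≈ 8.19°, λ = atan2(p_y, p_x) ≈ 132.38°.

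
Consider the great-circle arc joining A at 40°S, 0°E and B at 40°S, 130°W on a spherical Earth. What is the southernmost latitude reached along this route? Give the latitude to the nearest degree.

≈ 63°S

The great circle lies in the plane with unit normal n̂ = (p₁ × p₂)/|p₁ × p₂|.
Here n̂_z ≈ -0.450; the vertex latitude is φ_max = arccos|n̂_z| ≈ 63.3°.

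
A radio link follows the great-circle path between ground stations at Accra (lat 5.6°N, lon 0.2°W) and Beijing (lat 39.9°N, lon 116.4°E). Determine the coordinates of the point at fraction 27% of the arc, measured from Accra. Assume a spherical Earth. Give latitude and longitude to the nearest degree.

≈ lat 25°N, lon 22°E

From cos δ = sin φ₁ sin φ₂ + cos φ₁ cos φ₂ cos Δλ, the central angle is δ ≈ 1.854 rad (106.2°).
Interpolate at f = 0.27 with slerp weights a = sin((1−f)δ)/sin δ ≈ 1.017, b = sin(fδ)/sin δ ≈ 0.500.
p = a·p₁ + b·p₂ ≈ (0.842, 0.340, 0.420); φ = arcsin(p_z) ≈ 24.82°, λ = atan2(p_y, p_x) ≈ 21.99°.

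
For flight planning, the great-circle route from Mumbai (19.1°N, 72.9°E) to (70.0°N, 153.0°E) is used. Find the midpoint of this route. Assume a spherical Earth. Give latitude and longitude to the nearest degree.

≈ (50°N, 91°E)

The haversine formula gives a central angle δ ≈ 1.199 rad (68.7°) between the endpoints.
Interpolate at f = 1/2 with slerp weights a = sin((1−f)δ)/sin δ ≈ 0.606, b = sin(fδ)/sin δ ≈ 0.606.
p = a·p₁ + b·p₂ ≈ (-0.016, 0.641, 0.767); φ = arcsin(p_z) ≈ 50.11°, λ = atan2(p_y, p_x) ≈ 91.46°.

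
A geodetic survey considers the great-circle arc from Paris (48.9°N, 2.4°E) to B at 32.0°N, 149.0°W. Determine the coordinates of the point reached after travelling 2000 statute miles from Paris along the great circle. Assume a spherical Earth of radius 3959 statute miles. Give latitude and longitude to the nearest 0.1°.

Write both endpoints as unit vectors p₁, p₂ with components (cos φ cos λ, cos φ sin λ, sin φ).
The central angle between the endpoints is δ = arccos(p₁·p₂) ≈ 1.661 rad (95.2°). The total great-circle distance is δ·R ≈ 1.661 × 3959 ≈ 6576 mi, so the target fraction is f = 2000/6576 ≈ 0.304.
Interpolate at f ≈ 0.304 with slerp weights a = sin((1−f)δ)/sin δ ≈ 0.919, b = sin(fδ)/sin δ ≈ 0.486.
p = a·p₁ + b·p₂ ≈ (0.250, -0.187, 0.950); φ = arcsin(p_z) ≈ 71.80°, λ = atan2(p_y, p_x) ≈ -36.76°.

≈ 71.8°N, 36.8°W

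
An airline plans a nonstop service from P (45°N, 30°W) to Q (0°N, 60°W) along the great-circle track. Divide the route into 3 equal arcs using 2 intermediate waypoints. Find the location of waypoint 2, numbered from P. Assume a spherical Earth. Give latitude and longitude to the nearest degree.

Write both endpoints as unit vectors p₁, p₂ with components (cos φ cos λ, cos φ sin λ, sin φ).
The central angle between the endpoints is δ = arccos(p₁·p₂) ≈ 0.912 rad (52.2°).
Interpolate at f = 2/3 with slerp weights a = sin((1−f)δ)/sin δ ≈ 0.379, b = sin(fδ)/sin δ ≈ 0.722.
p = a·p₁ + b·p₂ ≈ (0.593, -0.759, 0.268); φ = arcsin(p_z) ≈ 15.53°, λ = atan2(p_y, p_x) ≈ -52.02°.

≈ (16°N, 52°W)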